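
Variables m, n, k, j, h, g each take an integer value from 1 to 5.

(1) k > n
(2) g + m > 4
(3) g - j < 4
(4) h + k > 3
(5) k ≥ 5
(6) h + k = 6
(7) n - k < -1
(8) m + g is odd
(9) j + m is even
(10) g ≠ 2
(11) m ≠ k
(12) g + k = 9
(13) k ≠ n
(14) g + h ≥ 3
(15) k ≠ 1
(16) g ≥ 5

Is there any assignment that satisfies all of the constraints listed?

Unsatisfiable

From constraint 16: g ≥ 5. From constraint 5: k ≥ 5. Hence g + k ≥ 10. But constraint 12 requires g + k = 9, and 9 < 10. Contradiction.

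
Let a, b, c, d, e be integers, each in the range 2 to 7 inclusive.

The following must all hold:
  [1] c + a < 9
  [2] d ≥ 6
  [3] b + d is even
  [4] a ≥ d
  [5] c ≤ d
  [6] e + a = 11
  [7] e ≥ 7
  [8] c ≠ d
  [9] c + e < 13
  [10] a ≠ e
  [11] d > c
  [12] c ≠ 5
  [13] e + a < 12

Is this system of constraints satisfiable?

Unsatisfiable

From constraint 7: e ≥ 7. From constraints 2 and 4: a ≥ d ≥ 6. Hence e + a ≥ 13. But constraint 6 requires e + a = 11, and 11 < 13. Contradiction.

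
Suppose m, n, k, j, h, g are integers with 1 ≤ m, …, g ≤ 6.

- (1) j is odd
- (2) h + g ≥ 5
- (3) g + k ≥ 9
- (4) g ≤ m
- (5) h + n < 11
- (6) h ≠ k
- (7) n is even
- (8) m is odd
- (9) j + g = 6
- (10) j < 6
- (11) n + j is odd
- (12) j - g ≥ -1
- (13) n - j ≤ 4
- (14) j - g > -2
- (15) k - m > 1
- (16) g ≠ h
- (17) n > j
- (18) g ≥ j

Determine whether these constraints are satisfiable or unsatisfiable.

The assignment m = 3, n = 6, k = 6, j = 3, h = 4, g = 3 works:
  constraint 2 holds since h + g = 7.
  constraint 3 holds since g + k = 9.
The rest check out directly.

Satisfiable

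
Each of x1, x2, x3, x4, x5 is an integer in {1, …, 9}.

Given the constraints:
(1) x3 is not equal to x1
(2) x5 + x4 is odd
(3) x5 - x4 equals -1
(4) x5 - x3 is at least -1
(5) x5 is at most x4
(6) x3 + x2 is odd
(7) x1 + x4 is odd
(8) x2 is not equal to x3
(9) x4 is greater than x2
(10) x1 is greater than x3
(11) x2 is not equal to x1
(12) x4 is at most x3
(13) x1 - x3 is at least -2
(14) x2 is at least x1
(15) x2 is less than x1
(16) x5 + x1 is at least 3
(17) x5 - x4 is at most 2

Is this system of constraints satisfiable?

Constraints 9, 10, 12, and 14 give x1 ≤ x2, x2 < x4, x4 ≤ x3, x3 < x1. Chaining: x1 ≤ x2 < x4 ≤ x3 < x1, which forces x1 < x1 — impossible.

Unsatisfiable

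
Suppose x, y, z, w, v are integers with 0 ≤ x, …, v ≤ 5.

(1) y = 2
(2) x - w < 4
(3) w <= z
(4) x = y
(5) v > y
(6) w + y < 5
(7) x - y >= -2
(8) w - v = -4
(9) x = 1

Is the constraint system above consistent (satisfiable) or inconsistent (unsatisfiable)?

Constraint 9 fixes x = 1 and constraint 1 fixes y = 2, but constraint 4 requires x = y. Since 1 ≠ 2, contradiction.

Unsatisfiable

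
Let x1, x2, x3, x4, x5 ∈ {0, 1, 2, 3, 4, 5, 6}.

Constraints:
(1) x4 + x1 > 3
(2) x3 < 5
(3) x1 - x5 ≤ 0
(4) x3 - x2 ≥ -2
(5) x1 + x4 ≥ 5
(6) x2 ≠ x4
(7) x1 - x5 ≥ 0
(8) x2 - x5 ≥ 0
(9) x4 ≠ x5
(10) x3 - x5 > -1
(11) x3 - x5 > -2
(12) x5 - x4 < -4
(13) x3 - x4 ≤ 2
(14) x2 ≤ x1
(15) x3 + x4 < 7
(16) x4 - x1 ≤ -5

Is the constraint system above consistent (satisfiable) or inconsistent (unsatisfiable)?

Unsatisfiable

Constraints 3, 4, 8, 13, and 16 give x2 − x5 ≥ 0, x5 − x1 ≥ 0, x1 − x4 ≥ 5, x4 − x3 ≥ -2, x3 − x2 ≥ -2.
Adding all 5 inequalities: the left sides telescope to 0, and the right sides sum to 0 + 0 + 5 + (-2) + (-2) = 1. So 0 ≥ 1, which is false.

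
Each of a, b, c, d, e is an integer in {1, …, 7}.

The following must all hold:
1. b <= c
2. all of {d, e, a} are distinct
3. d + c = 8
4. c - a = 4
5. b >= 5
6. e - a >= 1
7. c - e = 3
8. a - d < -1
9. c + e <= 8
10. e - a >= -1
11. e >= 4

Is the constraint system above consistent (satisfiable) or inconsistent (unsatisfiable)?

From constraints 1 and 5: c ≥ b ≥ 5. From constraint 11: e ≥ 4. Hence c + e ≥ 9. But constraint 9 requires c + e ≤ 8, and 8 < 9. Contradiction.

Unsatisfiable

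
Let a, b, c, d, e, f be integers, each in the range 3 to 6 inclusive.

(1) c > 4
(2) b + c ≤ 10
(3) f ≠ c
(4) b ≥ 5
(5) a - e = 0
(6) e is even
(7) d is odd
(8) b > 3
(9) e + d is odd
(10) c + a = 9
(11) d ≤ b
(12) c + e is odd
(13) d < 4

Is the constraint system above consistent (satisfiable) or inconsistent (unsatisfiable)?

Try a = 4, b = 5, c = 5, d = 3, e = 4, f = 3.
Check constraint 2: b + c = 10; constraint 5: a - e = 0; constraint 10: c + a = 9. The remaining constraints are straightforward to verify.

Satisfiable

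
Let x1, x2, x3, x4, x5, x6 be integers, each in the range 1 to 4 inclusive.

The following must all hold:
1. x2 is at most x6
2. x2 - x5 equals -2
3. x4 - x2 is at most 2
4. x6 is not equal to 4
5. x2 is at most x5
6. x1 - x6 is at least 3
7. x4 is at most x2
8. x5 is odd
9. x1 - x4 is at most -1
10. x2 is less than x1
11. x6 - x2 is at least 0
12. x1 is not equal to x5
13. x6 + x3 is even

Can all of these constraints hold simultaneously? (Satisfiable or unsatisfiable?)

Unsatisfiable

Constraints 3, 6, 9, and 11 give x6 − x2 ≥ 0, x2 − x4 ≥ -2, x4 − x1 ≥ 1, x1 − x6 ≥ 3.
Adding all 4 inequalities: the left sides telescope to 0, and the right sides sum to 0 + (-2) + 1 + 3 = 2. So 0 ≥ 2, which is false.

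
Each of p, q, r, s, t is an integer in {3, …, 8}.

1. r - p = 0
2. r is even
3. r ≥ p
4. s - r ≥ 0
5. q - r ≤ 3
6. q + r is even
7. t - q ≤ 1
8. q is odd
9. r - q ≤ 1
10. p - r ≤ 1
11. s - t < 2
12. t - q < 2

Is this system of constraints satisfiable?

Constraint 8 makes q odd and constraint 2 makes r even, so q + r must be odd. Constraint 6 says q + r is even — contradiction.

Unsatisfiable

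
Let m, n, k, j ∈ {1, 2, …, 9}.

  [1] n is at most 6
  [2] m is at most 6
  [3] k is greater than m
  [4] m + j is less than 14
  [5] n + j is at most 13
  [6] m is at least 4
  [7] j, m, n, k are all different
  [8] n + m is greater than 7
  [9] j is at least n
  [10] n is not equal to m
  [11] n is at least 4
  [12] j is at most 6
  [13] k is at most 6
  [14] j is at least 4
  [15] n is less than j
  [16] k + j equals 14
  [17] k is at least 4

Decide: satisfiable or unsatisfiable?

Unsatisfiable

Constraints 1, 2, 6, 11, 12, 13, 14, and 17 confine each of j, m, n, k to the 3 values {4, …, 6}.
Constraint 7 requires all 4 of them to be distinct, but only 3 values are available — impossible by the pigeonhole principle.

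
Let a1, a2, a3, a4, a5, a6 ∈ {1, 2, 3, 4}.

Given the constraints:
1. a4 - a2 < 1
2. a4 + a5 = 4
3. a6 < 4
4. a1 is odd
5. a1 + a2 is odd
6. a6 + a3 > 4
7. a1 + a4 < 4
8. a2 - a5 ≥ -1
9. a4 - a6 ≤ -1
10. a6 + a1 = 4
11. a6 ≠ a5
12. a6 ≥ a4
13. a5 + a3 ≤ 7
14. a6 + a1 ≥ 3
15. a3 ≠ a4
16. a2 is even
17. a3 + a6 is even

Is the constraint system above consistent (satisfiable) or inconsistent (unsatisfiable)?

The assignment a1 = 1, a2 = 2, a3 = 3, a4 = 2, a5 = 2, a6 = 3 works:
  constraint 1 holds since a4 - a2 = 0.
  constraint 2 holds since a4 + a5 = 4.
The rest check out directly.

Satisfiable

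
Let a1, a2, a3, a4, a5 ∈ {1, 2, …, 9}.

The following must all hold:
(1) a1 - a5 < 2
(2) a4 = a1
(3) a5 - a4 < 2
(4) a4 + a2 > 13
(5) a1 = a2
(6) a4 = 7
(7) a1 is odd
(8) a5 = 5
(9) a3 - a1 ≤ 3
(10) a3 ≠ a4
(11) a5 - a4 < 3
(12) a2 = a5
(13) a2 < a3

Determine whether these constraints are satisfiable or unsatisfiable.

Constraint 6 fixes a4 = 7 and constraint 8 fixes a5 = 5. Constraints 2, 5, and 12 give a4 = a1 = a2 = a5, so a4 = a5. But 7 ≠ 5 — contradiction.

Unsatisfiable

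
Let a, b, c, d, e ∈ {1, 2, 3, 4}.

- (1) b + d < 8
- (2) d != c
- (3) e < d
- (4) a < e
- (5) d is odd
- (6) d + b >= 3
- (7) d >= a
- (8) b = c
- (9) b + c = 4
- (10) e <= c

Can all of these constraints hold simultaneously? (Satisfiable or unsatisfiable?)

Try a = 1, b = 2, c = 2, d = 3, e = 2.
Check constraint 1: b + d = 5; constraint 6: d + b = 5; constraint 9: b + c = 4. The remaining constraints are straightforward to verify.

Satisfiable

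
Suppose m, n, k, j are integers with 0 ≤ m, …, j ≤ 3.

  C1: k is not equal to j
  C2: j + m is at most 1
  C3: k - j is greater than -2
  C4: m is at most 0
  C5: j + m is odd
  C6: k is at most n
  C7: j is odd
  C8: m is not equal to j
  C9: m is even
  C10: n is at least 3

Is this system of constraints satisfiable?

Satisfiable

Setting (m, n, k, j) = (0, 3, 0, 1) satisfies everything: constraint 2: j + m = 1; constraint 3: k - j = -1; constraint 5: j + m = 1 is odd, and the others follow.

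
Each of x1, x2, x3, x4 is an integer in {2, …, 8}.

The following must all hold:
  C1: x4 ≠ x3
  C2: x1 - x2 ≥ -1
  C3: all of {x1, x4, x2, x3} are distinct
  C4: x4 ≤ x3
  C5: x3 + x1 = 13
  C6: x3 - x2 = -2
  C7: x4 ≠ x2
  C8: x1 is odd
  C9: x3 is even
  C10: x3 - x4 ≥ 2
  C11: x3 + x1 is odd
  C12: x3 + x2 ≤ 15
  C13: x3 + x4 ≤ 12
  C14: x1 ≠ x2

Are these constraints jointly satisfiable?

Satisfiable

Take x1 = 7, x2 = 8, x3 = 6, x4 = 4. Then constraint 2: x1 - x2 = -1; constraint 5: x3 + x1 = 13, and every other listed constraint is also met.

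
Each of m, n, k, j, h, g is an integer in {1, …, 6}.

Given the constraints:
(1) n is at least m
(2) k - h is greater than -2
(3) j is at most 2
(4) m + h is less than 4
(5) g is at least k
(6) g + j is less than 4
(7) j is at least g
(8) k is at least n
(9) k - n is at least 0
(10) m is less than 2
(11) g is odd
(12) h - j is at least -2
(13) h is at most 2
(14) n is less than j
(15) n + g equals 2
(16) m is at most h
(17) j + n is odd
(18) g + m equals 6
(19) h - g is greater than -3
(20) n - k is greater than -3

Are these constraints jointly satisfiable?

Unsatisfiable

From constraints 3 and 7: g ≤ j ≤ 2. From constraints 13 and 16: m ≤ h ≤ 2. Hence g + m ≤ 4. But constraint 18 requires g + m = 6, and 6 > 4. Contradiction.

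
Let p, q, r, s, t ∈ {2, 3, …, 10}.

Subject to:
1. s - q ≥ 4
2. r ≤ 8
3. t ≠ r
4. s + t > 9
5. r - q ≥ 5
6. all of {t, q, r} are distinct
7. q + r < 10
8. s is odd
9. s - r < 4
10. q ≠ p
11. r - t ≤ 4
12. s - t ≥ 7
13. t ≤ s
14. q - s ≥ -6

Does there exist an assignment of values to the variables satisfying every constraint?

Constraints 5, 11, 12, and 14 give q − s ≥ -6, s − t ≥ 7, t − r ≥ -4, r − q ≥ 5.
Adding all 4 inequalities: the left sides telescope to 0, and the right sides sum to (-6) + 7 + (-4) + 5 = 2. So 0 ≥ 2, which is false.

Unsatisfiable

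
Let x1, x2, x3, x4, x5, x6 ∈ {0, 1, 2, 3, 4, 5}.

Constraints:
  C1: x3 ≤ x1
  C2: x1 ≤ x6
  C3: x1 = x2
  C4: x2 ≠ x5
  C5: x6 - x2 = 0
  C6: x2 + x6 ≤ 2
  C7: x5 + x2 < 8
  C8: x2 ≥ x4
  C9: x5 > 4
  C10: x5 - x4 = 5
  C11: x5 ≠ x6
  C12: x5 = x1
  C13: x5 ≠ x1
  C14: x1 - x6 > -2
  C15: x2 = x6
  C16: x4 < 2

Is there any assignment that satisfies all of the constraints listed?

Unsatisfiable

From constraints 3, 12, and 15, x5 = x1 = x2 = x6, so x5 = x6. But constraint 11 says x5 ≠ x6. Contradiction.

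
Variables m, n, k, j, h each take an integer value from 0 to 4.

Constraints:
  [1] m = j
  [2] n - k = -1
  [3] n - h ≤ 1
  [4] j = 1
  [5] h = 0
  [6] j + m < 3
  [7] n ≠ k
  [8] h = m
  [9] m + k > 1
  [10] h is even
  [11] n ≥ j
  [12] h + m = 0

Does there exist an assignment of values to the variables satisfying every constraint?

Constraint 5 fixes h = 0 and constraint 4 fixes j = 1. Constraints 1 and 8 give h = m = j, so h = j. But 0 ≠ 1 — contradiction.

Unsatisfiable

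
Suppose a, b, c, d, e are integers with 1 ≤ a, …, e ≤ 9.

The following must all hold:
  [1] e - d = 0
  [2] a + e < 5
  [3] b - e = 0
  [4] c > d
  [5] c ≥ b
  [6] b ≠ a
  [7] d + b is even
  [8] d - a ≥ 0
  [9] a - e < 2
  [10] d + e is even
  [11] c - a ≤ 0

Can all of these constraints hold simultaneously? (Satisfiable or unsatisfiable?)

Unsatisfiable

Constraints 4, 8, and 11 give d < c, c ≤ a, a ≤ d. Chaining: d < c ≤ a ≤ d, which forces d < d — impossible.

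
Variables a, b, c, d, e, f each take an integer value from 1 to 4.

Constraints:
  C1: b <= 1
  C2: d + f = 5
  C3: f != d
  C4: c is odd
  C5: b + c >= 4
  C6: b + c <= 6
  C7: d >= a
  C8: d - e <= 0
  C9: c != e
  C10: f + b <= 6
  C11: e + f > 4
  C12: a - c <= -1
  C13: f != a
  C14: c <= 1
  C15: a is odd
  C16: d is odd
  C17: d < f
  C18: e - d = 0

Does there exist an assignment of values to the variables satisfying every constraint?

From constraint 1: b ≤ 1. From constraint 14: c ≤ 1. Hence b + c ≤ 2. But constraint 5 requires b + c ≥ 4, and 4 > 2. Contradiction.

Unsatisfiable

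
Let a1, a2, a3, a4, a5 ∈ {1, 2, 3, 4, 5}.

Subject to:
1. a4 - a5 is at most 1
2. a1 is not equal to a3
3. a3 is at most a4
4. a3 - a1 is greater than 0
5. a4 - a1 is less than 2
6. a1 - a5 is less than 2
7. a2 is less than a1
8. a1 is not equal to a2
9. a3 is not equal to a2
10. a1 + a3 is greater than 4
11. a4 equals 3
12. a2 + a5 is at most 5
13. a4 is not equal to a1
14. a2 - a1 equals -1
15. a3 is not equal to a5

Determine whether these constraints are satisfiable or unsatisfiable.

Satisfiable

The assignment a1 = 2, a2 = 1, a3 = 3, a4 = 3, a5 = 2 works:
  constraint 1 holds since a4 - a5 = 1.
  constraint 4 holds since a3 - a1 = 1.
The rest check out directly.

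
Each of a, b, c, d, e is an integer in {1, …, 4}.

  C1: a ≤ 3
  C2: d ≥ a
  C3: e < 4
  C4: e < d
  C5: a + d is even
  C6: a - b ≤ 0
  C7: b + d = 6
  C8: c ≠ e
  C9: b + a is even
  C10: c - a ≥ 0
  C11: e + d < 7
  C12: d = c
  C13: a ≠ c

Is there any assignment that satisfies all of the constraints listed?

One satisfying assignment is a = 2, b = 2, c = 4, d = 4, e = 2.
For the less obvious constraints — constraint 6: a - b = 0; constraint 7: b + d = 6; constraint 10: c - a = 2 — and the others hold by inspection.

Satisfiable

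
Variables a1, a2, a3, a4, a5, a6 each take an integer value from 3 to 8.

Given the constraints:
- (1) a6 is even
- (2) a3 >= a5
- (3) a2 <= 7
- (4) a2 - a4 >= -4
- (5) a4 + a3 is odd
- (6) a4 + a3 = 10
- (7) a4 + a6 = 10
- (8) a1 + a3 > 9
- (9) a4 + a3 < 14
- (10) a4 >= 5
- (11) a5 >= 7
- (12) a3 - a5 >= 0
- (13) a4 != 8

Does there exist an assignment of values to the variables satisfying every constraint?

From constraint 10: a4 ≥ 5. From constraints 2 and 11: a3 ≥ a5 ≥ 7. Hence a4 + a3 ≥ 12. But constraint 6 requires a4 + a3 = 10, and 10 < 12. Contradiction.

Unsatisfiable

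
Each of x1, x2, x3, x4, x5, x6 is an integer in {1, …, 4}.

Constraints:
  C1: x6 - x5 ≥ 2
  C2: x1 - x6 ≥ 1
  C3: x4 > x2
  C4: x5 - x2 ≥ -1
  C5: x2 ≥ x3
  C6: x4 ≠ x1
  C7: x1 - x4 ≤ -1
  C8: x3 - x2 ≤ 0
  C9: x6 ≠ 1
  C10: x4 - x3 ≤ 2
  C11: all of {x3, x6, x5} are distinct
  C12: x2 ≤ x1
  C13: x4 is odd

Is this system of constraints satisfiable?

Unsatisfiable

Constraints 1, 2, 4, 7, 8, and 10 give x6 − x5 ≥ 2, x5 − x2 ≥ -1, x2 − x3 ≥ 0, x3 − x4 ≥ -2, x4 − x1 ≥ 1, x1 − x6 ≥ 1.
Adding all 6 inequalities: the left sides telescope to 0, and the right sides sum to 2 + (-1) + 0 + (-2) + 1 + 1 = 1. So 0 ≥ 1, which is false.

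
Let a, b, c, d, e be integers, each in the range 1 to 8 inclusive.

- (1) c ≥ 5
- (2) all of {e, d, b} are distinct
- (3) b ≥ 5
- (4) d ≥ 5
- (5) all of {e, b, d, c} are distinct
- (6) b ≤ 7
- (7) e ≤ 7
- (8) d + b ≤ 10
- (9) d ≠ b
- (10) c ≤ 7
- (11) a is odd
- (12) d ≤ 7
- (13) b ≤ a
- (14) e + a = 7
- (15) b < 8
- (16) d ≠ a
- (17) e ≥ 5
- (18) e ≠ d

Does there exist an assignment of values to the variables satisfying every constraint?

Constraints 1, 3, 4, 6, 7, 10, 12, and 17 confine each of e, b, d, c to the 3 values {5, …, 7}.
Constraint 5 requires all 4 of them to be distinct, but only 3 values are available — impossible by the pigeonhole principle.

Unsatisfiable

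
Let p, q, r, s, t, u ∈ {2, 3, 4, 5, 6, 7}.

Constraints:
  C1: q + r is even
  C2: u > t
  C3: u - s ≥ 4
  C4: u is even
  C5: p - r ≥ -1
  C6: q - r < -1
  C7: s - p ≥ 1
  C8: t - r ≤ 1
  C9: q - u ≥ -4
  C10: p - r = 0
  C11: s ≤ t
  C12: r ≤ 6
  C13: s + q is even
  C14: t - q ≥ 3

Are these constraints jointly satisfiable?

Unsatisfiable

Constraints 3, 5, 7, 8, 9, and 14 give r − t ≥ -1, t − q ≥ 3, q − u ≥ -4, u − s ≥ 4, s − p ≥ 1, p − r ≥ -1.
Adding all 6 inequalities: the left sides telescope to 0, and the right sides sum to (-1) + 3 + (-4) + 4 + 1 + (-1) = 2. So 0 ≥ 2, which is false.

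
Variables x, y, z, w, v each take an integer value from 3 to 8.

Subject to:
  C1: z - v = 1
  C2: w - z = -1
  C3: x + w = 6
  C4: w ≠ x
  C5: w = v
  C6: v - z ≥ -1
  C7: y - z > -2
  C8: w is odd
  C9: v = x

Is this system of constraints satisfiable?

Unsatisfiable

From constraints 5 and 9, w = v = x, so w = x. But constraint 4 says w ≠ x. Contradiction.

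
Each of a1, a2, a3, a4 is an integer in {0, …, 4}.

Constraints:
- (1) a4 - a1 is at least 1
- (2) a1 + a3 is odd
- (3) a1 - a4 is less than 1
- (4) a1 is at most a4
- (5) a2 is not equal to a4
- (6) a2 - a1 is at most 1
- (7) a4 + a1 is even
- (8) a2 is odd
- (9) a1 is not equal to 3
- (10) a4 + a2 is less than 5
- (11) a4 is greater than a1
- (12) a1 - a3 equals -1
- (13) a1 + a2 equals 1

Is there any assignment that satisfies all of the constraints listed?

Satisfiable

The assignment a1 = 0, a2 = 1, a3 = 1, a4 = 2 works:
  constraint 1 holds since a4 - a1 = 2.
  constraint 3 holds since a1 - a4 = -2.
The rest check out directly.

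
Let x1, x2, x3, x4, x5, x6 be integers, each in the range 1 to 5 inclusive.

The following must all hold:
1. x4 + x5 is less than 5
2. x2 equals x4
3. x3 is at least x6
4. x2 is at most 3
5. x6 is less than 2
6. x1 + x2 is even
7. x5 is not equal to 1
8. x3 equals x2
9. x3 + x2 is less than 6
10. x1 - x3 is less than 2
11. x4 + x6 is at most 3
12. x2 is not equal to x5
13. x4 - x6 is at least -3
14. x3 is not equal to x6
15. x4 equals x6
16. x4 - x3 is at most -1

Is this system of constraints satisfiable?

Unsatisfiable

From constraints 2, 8, and 15, x3 = x2 = x4 = x6, so x3 = x6. But constraint 14 says x3 ≠ x6. Contradiction.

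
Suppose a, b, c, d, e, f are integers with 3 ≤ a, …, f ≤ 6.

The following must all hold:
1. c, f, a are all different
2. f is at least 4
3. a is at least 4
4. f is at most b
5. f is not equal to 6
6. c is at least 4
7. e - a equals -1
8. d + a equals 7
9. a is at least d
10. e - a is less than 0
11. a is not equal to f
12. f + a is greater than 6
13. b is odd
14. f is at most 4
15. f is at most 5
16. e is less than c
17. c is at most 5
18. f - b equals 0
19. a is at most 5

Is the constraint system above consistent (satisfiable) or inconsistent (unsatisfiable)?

Constraints 2, 3, 6, 15, 17, and 19 confine each of c, f, a to the 2 values {4, 5}.
Constraint 1 requires all 3 of them to be distinct, but only 2 values are available — impossible by the pigeonhole principle.

Unsatisfiable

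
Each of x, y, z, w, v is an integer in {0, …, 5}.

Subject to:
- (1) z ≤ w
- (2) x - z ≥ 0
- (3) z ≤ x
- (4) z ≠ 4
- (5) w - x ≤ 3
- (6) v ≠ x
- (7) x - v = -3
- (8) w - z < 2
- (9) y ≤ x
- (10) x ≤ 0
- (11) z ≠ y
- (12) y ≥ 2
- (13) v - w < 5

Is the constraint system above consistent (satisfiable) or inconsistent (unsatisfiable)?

From constraint 12: y ≥ 2. From constraints 9 and 10: y ≤ x and x ≤ 0, so y ≤ 0. But 0 < 2, so no value of y works.

Unsatisfiable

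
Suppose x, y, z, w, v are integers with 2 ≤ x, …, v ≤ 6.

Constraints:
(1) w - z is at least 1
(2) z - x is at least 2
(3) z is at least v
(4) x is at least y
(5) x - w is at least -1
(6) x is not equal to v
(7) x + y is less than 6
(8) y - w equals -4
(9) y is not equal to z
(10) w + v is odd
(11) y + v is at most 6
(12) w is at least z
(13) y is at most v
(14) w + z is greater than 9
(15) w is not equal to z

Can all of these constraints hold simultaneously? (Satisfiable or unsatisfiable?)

Unsatisfiable

Constraints 1, 2, and 5 give z − x ≥ 2, x − w ≥ -1, w − z ≥ 1.
Adding all 3 inequalities: the left sides telescope to 0, and the right sides sum to 2 + (-1) + 1 = 2. So 0 ≥ 2, which is false.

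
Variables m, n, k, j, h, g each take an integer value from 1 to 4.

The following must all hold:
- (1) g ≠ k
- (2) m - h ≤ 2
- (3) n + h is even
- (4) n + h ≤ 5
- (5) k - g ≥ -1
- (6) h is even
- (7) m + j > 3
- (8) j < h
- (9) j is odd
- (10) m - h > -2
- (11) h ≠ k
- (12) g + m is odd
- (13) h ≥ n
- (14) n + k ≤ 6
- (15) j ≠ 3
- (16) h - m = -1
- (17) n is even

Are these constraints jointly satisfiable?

Satisfiable

Try m = 3, n = 2, k = 3, j = 1, h = 2, g = 4.
Check constraint 2: m - h = 1; constraint 4: n + h = 4. The remaining constraints are straightforward to verify.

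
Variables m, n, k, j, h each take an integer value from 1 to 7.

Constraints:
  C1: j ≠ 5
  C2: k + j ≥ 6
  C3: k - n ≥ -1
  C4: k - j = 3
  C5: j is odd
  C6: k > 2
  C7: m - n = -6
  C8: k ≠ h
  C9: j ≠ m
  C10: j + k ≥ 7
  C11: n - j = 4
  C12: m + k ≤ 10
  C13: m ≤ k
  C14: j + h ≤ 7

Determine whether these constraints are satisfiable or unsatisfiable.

Satisfiable

The assignment m = 1, n = 7, k = 6, j = 3, h = 3 works:
  constraint 2 holds since k + j = 9.
  constraint 3 holds since k - n = -1.
  constraint 4 holds since k - j = 3.
The rest check out directly.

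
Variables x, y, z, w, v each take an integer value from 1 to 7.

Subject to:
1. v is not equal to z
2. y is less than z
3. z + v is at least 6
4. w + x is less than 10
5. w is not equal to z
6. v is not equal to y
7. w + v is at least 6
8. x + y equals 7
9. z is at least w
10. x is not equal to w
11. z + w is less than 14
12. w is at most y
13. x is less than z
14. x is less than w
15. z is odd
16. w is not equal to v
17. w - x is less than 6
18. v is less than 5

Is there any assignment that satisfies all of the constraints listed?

The assignment x = 2, y = 5, z = 7, w = 5, v = 2 works:
  constraint 3 holds since z + v = 9.
  constraint 4 holds since w + x = 7.
  constraint 7 holds since w + v = 7.
The rest check out directly.

Satisfiable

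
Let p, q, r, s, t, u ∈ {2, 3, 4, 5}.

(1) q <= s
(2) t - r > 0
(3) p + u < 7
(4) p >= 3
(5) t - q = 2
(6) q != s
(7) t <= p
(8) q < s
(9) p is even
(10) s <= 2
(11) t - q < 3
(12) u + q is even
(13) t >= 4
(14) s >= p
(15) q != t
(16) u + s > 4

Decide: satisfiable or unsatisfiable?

Unsatisfiable

From constraints 7 and 13: p ≥ t and t ≥ 4, so p ≥ 4. From constraints 10 and 14: p ≤ s and s ≤ 2, so p ≤ 2. But 2 < 4, so no value of p works.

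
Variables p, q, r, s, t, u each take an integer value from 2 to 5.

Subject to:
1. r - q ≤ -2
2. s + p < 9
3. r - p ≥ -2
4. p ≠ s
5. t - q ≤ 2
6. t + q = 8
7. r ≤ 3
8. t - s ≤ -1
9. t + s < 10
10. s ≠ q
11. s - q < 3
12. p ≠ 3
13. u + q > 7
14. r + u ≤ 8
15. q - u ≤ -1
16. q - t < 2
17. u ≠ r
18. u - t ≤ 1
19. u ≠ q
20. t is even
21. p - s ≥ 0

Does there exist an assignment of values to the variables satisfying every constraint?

Constraints 1, 3, 8, 15, 18, and 21 give p − s ≥ 0, s − t ≥ 1, t − u ≥ -1, u − q ≥ 1, q − r ≥ 2, r − p ≥ -2.
Adding all 6 inequalities: the left sides telescope to 0, and the right sides sum to 0 + 1 + (-1) + 1 + 2 + (-2) = 1. So 0 ≥ 1, which is false.

Unsatisfiable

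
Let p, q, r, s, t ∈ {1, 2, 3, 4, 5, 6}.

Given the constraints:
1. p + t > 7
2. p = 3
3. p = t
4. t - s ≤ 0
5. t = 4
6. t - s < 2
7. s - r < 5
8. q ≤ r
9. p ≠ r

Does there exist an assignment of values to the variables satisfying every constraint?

Unsatisfiable

Constraint 2 fixes p = 3 and constraint 5 fixes t = 4, but constraint 3 requires p = t. Since 3 ≠ 4, contradiction.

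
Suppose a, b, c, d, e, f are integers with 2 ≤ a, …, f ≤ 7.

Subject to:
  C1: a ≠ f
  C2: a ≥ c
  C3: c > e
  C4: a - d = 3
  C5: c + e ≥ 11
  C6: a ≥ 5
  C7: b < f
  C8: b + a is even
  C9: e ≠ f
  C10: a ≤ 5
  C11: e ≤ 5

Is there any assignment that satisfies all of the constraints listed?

From constraints 2 and 10: c ≤ a ≤ 5. From constraint 11: e ≤ 5. Hence c + e ≤ 10. But constraint 5 requires c + e ≥ 11, and 11 > 10. Contradiction.

Unsatisfiable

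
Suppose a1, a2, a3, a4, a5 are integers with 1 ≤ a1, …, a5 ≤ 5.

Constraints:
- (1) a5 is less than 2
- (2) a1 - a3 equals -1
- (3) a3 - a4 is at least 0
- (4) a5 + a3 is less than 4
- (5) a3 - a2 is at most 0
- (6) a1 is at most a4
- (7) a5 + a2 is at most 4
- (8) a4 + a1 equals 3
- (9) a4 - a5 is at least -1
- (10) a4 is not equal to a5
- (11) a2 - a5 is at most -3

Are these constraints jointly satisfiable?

Unsatisfiable

Constraints 3, 5, 9, and 11 give a2 − a3 ≥ 0, a3 − a4 ≥ 0, a4 − a5 ≥ -1, a5 − a2 ≥ 3.
Adding all 4 inequalities: the left sides telescope to 0, and the right sides sum to 0 + 0 + (-1) + 3 = 2. So 0 ≥ 2, which is false.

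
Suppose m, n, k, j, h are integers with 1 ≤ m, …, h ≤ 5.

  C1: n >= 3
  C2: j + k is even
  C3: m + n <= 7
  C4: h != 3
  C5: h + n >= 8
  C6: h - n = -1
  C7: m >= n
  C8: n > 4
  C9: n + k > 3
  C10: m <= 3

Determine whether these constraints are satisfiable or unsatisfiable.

Unsatisfiable

From constraint 8: n ≥ 5. From constraints 7 and 10: n ≤ m and m ≤ 3, so n ≤ 3. But 3 < 5, so no value of n works.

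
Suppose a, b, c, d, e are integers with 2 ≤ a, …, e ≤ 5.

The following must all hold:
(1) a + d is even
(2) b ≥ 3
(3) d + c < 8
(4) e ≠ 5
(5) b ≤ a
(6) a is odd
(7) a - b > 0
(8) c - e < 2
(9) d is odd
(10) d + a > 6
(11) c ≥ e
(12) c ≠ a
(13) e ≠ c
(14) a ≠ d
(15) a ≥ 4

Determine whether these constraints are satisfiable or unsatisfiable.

Setting (a, b, c, d, e) = (5, 3, 4, 3, 3) satisfies everything: constraint 3: d + c = 7; constraint 7: a - b = 2, and the others follow.

Satisfiable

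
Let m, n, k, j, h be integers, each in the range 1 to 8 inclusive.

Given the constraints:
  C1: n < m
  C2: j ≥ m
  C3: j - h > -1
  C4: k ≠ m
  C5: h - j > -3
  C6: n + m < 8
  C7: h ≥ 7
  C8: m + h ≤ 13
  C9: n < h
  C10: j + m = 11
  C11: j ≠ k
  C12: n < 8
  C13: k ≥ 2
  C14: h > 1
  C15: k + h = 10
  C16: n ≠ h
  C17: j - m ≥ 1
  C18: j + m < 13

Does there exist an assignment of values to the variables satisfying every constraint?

The assignment m = 4, n = 1, k = 3, j = 7, h = 7 works:
  constraint 3 holds since j - h = 0.
  constraint 5 holds since h - j = 0.
  constraint 6 holds since n + m = 5.
The rest check out directly.

Satisfiable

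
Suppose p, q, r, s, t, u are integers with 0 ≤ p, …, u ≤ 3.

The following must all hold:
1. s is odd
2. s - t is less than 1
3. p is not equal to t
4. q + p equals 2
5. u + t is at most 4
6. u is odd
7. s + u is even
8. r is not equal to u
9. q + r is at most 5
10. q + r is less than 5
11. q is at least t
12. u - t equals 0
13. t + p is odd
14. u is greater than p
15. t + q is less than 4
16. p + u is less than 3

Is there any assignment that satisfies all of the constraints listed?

Setting (p, q, r, s, t, u) = (0, 2, 0, 1, 1, 1) satisfies everything: constraint 2: s - t = 0; constraint 4: q + p = 2; constraint 5: u + t = 2, and the others follow.

Satisfiable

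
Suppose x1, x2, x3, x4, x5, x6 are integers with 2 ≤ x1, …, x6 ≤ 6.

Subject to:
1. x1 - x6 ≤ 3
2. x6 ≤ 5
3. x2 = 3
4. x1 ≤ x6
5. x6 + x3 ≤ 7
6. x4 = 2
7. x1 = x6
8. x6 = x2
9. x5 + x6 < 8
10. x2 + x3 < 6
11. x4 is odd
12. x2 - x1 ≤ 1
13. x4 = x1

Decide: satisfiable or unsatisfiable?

Constraint 6 fixes x4 = 2 and constraint 3 fixes x2 = 3. Constraints 7, 8, and 13 give x4 = x1 = x6 = x2, so x4 = x2. But 2 ≠ 3 — contradiction.

Unsatisfiable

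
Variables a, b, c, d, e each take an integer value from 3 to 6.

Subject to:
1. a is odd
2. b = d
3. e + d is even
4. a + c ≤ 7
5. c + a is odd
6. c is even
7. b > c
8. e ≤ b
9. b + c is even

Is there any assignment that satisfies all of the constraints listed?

Setting (a, b, c, d, e) = (3, 6, 4, 6, 6) satisfies everything: constraint 1: a = 3 is odd; constraint 4: a + c = 7, and the others follow.

Satisfiable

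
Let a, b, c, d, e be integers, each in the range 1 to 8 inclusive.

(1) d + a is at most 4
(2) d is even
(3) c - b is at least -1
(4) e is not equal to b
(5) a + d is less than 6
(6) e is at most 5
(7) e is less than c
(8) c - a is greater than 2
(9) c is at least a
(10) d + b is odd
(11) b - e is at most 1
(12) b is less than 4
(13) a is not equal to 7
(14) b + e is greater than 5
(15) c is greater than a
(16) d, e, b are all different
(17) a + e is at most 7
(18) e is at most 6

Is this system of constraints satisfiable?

Satisfiable

One satisfying assignment is a = 2, b = 3, c = 5, d = 2, e = 4.
For the less obvious constraints — constraint 1: d + a = 4; constraint 3: c - b = 2 — and the others hold by inspection.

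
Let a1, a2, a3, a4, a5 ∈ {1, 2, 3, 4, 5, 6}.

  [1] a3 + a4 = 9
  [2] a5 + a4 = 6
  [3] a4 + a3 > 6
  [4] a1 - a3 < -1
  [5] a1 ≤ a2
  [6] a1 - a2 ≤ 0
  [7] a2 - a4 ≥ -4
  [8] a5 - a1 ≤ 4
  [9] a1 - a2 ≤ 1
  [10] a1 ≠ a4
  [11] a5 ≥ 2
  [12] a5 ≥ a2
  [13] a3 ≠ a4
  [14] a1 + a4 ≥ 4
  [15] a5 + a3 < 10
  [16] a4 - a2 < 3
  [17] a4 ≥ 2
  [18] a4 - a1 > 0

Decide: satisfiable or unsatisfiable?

Take a1 = 2, a2 = 2, a3 = 6, a4 = 3, a5 = 3. Then constraint 1: a3 + a4 = 9; constraint 2: a5 + a4 = 6, and every other listed constraint is also met.

Satisfiable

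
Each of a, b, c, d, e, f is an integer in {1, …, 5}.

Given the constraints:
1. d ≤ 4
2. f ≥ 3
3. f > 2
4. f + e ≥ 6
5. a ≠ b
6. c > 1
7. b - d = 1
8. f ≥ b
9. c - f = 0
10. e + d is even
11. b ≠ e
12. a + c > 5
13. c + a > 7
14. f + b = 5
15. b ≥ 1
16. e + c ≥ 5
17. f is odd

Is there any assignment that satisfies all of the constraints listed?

One satisfying assignment is a = 5, b = 2, c = 3, d = 1, e = 5, f = 3.
For the less obvious constraints — constraint 4: f + e = 8; constraint 7: b - d = 1 — and the others hold by inspection.

Satisfiable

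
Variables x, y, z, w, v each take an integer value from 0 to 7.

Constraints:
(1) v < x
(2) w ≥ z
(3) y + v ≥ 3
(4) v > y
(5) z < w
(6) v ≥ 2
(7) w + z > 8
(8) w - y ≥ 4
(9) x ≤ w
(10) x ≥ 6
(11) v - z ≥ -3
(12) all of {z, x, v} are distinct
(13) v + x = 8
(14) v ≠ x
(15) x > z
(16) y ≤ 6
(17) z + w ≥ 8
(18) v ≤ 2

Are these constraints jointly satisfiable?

Satisfiable

One satisfying assignment is x = 6, y = 1, z = 4, w = 7, v = 2.
For the less obvious constraints — constraint 3: y + v = 3; constraint 7: w + z = 11; constraint 8: w - y = 6 — and the others hold by inspection.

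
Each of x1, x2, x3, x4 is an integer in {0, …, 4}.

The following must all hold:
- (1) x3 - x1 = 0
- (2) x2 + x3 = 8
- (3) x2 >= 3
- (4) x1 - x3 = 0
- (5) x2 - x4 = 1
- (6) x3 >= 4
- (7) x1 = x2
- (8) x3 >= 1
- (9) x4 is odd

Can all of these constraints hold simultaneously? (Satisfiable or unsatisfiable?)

Satisfiable

Try x1 = 4, x2 = 4, x3 = 4, x4 = 3.
Check constraint 1: x3 - x1 = 0; constraint 2: x2 + x3 = 8. The remaining constraints are straightforward to verify.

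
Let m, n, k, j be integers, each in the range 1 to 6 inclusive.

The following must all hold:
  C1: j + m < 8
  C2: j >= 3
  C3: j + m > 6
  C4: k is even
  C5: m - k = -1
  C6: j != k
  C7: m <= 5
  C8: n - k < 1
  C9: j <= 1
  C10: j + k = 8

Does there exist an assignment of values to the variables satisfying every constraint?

Unsatisfiable

From constraint 2: j ≥ 3. From constraint 9: j ≤ 1. But 1 < 3, so no value of j works.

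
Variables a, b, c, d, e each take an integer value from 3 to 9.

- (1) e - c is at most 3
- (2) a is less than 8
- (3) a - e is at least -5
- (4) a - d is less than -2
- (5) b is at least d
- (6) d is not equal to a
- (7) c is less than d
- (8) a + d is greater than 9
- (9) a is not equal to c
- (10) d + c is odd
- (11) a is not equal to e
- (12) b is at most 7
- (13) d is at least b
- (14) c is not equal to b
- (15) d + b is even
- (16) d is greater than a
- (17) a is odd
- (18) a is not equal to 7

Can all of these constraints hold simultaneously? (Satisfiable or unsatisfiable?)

The assignment a = 3, b = 7, c = 6, d = 7, e = 7 works:
  constraint 1 holds since e - c = 1.
  constraint 3 holds since a - e = -4.
The rest check out directly.

Satisfiable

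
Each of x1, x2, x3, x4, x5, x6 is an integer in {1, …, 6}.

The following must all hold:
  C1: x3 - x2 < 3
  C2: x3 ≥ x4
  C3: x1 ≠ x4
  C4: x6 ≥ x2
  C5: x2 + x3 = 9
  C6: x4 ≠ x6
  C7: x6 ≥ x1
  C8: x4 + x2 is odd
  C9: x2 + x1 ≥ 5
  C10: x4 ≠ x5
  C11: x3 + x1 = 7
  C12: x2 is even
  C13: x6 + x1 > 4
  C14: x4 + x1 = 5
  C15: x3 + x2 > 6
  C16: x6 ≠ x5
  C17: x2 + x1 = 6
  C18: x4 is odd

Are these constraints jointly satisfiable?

Satisfiable

The assignment x1 = 2, x2 = 4, x3 = 5, x4 = 3, x5 = 2, x6 = 5 works:
  constraint 1 holds since x3 - x2 = 1.
  constraint 5 holds since x2 + x3 = 9.
The rest check out directly.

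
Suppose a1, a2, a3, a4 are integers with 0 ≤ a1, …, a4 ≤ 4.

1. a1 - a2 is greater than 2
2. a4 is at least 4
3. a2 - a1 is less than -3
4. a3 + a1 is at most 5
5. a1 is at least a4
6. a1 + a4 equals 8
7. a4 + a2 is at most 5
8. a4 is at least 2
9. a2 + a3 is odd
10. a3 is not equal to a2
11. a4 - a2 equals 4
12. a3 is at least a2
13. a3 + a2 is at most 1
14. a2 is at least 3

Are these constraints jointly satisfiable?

Unsatisfiable

From constraints 12 and 14: a3 ≥ a2 ≥ 3. From constraints 2 and 5: a1 ≥ a4 ≥ 4. Hence a3 + a1 ≥ 7. But constraint 4 requires a3 + a1 ≤ 5, and 5 < 7. Contradiction.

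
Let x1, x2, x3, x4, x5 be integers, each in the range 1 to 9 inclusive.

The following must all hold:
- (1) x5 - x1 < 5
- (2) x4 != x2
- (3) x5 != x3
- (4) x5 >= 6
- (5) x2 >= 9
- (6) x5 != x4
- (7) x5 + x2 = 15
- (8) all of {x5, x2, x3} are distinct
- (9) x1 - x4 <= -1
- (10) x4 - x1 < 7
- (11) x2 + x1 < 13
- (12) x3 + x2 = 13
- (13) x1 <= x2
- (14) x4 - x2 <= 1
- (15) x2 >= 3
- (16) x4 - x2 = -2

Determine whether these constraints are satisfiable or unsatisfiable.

The assignment x1 = 3, x2 = 9, x3 = 4, x4 = 7, x5 = 6 works:
  constraint 1 holds since x5 - x1 = 3.
  constraint 7 holds since x5 + x2 = 15.
  constraint 9 holds since x1 - x4 = -4.
The rest check out directly.

Satisfiable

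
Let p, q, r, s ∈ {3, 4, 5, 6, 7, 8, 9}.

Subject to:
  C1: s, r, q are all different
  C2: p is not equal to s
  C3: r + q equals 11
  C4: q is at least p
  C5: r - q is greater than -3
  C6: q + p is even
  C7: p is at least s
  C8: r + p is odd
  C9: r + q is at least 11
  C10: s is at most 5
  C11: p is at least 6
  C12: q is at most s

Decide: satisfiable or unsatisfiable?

From constraints 4 and 11: q ≥ p and p ≥ 6, so q ≥ 6. From constraints 10 and 12: q ≤ s and s ≤ 5, so q ≤ 5. But 5 < 6, so no value of q works.

Unsatisfiable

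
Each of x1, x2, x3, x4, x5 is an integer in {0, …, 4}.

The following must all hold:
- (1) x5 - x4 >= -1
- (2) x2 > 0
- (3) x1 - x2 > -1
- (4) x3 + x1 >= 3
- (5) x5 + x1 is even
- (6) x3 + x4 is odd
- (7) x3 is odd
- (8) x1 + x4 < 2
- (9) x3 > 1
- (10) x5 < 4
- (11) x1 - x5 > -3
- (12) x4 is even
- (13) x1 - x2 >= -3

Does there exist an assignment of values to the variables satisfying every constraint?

Setting (x1, x2, x3, x4, x5) = (1, 1, 3, 0, 1) satisfies everything: constraint 1: x5 - x4 = 1; constraint 3: x1 - x2 = 0; constraint 4: x3 + x1 = 4, and the others follow.

Satisfiable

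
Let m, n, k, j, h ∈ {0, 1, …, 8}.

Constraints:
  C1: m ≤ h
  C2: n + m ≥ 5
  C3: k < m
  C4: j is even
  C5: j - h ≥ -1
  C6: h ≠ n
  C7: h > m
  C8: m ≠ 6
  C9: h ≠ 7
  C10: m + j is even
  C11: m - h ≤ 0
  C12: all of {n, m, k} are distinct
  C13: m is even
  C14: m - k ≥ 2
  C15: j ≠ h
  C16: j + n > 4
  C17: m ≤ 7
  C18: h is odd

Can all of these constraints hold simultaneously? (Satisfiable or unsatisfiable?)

Take m = 2, n = 4, k = 0, j = 2, h = 3. Then constraint 2: n + m = 6; constraint 5: j - h = -1, and every other listed constraint is also met.

Satisfiable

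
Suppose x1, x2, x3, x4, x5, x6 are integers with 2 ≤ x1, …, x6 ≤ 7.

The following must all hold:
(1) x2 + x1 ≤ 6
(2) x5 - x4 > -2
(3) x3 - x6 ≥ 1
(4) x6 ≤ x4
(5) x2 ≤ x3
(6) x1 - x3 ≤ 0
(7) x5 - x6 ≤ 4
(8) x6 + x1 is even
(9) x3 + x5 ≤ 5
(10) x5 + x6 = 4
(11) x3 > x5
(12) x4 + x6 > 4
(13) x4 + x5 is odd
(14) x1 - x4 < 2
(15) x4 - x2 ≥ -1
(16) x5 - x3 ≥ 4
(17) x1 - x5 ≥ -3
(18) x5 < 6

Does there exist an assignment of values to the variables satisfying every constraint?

Constraints 3, 7, and 16 give x5 − x3 ≥ 4, x3 − x6 ≥ 1, x6 − x5 ≥ -4.
Adding all 3 inequalities: the left sides telescope to 0, and the right sides sum to 4 + 1 + (-4) = 1. So 0 ≥ 1, which is false.

Unsatisfiable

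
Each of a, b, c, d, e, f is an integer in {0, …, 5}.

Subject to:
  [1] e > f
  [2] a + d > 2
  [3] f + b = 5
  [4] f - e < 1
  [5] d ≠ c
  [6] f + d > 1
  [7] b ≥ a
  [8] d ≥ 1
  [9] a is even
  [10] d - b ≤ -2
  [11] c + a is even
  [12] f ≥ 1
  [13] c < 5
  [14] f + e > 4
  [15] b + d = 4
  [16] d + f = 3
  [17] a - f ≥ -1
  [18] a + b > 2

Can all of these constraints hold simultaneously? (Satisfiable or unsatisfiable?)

Take a = 2, b = 3, c = 4, d = 1, e = 4, f = 2. Then constraint 2: a + d = 3; constraint 3: f + b = 5, and every other listed constraint is also met.

Satisfiable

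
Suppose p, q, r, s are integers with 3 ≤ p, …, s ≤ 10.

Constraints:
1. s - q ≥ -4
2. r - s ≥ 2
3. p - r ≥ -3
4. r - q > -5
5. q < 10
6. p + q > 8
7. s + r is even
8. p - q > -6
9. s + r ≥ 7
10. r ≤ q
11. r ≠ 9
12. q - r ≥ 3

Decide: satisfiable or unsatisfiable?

Unsatisfiable

Constraints 1, 2, and 12 give r − s ≥ 2, s − q ≥ -4, q − r ≥ 3.
Adding all 3 inequalities: the left sides telescope to 0, and the right sides sum to 2 + (-4) + 3 = 1. So 0 ≥ 1, which is false.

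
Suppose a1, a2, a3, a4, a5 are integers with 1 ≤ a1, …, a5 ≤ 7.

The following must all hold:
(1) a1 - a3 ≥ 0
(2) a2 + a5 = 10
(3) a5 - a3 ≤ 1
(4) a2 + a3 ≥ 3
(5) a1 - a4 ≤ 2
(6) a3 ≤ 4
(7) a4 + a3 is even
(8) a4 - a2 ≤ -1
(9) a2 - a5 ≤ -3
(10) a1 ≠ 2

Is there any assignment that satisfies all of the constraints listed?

Unsatisfiable

Constraints 1, 3, 5, 8, and 9 give a1 − a3 ≥ 0, a3 − a5 ≥ -1, a5 − a2 ≥ 3, a2 − a4 ≥ 1, a4 − a1 ≥ -2.
Adding all 5 inequalities: the left sides telescope to 0, and the right sides sum to 0 + (-1) + 3 + 1 + (-2) = 1. So 0 ≥ 1, which is false.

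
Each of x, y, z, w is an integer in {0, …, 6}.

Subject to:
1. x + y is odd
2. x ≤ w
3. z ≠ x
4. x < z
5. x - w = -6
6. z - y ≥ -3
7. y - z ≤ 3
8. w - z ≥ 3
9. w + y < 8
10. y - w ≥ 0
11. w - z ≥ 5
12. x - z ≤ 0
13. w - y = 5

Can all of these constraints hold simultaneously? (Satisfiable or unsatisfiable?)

Unsatisfiable

Constraints 7, 10, and 11 give w − z ≥ 5, z − y ≥ -3, y − w ≥ 0.
Adding all 3 inequalities: the left sides telescope to 0, and the right sides sum to 5 + (-3) + 0 = 2. So 0 ≥ 2, which is false.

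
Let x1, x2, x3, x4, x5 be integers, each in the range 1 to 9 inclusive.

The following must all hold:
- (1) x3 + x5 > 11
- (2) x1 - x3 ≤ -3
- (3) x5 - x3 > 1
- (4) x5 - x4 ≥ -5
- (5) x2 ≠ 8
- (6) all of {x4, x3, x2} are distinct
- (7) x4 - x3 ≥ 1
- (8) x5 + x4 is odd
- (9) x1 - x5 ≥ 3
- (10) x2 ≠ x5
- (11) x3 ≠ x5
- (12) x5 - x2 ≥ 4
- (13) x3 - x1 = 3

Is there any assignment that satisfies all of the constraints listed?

Unsatisfiable

Constraints 2, 4, 7, and 9 give x1 − x5 ≥ 3, x5 − x4 ≥ -5, x4 − x3 ≥ 1, x3 − x1 ≥ 3.
Adding all 4 inequalities: the left sides telescope to 0, and the right sides sum to 3 + (-5) + 1 + 3 = 2. So 0 ≥ 2, which is false.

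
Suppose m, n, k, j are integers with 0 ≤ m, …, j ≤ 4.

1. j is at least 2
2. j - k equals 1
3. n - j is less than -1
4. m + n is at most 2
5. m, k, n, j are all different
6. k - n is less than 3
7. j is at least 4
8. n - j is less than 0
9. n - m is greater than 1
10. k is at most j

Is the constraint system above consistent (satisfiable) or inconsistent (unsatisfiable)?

Satisfiable

Setting (m, n, k, j) = (0, 2, 3, 4) satisfies everything: constraint 2: j - k = 1; constraint 3: n - j = -2, and the others follow.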